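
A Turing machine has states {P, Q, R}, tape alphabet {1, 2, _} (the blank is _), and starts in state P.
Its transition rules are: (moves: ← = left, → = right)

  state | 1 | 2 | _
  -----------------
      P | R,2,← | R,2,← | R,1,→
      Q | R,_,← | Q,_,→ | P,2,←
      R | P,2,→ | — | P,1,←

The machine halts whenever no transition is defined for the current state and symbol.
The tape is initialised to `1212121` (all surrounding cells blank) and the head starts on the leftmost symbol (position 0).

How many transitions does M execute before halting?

5

P | __[1]212121   read 1 → write 2, move ←, go to R
R | _[_]2212121   read _ → write 1, move ←, go to P
P | [_]12212121   read _ → write 1, move →, go to R
R | 1[1]2212121   read 1 → write 2, move →, go to P
P | 12[2]212121   read 2 → write 2, move ←, go to R
R | 1[2]2212121
M halts after 5 transitions.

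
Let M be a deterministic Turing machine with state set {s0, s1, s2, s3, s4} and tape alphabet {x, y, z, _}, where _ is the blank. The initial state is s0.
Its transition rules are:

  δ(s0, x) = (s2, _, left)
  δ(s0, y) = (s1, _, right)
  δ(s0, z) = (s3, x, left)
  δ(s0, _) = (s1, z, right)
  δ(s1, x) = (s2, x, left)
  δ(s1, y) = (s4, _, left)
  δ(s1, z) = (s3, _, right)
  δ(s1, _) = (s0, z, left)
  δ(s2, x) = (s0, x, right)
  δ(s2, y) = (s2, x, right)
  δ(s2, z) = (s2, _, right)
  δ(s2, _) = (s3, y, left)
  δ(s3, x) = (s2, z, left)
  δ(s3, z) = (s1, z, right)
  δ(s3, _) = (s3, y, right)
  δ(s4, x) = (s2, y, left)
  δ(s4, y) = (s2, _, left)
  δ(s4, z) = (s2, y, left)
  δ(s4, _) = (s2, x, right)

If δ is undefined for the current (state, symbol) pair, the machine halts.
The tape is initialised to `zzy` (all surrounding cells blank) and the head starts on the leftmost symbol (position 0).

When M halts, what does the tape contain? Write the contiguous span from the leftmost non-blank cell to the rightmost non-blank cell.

xyyzy

s0 | _[z]zy_   read z → write x, move left, go to s3
s3 | [_]xzy_   read _ → write y, move right, go to s3
s3 | y[x]zy_   read x → write z, move left, go to s2
s2 | [y]zzy_   read y → write x, move right, go to s2
s2 | x[z]zy_   read z → write _, move right, go to s2
s2 | x_[z]y_   read z → write _, move right, go to s2
s2 | x__[y]_   read y → write x, move right, go to s2
s2 | x__x[_]   read _ → write y, move left, go to s3
s3 | x__[x]y   read x → write z, move left, go to s2
s2 | x_[_]zy   read _ → write y, move left, go to s3
s3 | x[_]yzy   read _ → write y, move right, go to s3
s3 | xy[y]zy
The non-blank tape span at halt is xyyzy.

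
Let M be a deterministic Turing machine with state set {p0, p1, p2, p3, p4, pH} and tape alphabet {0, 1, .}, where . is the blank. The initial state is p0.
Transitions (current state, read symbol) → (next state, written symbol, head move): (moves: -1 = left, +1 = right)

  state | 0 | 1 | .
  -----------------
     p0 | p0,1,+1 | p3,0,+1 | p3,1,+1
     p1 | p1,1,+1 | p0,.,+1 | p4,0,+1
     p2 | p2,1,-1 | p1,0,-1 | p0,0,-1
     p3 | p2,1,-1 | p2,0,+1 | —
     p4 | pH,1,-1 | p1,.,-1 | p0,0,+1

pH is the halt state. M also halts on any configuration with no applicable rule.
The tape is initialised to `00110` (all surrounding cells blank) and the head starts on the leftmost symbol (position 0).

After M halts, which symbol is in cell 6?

0

p0 | [0]0110....   read 0 → write 1, move +1, go to p0
p0 | 1[0]110....   read 0 → write 1, move +1, go to p0
p0 | 11[1]10....   read 1 → write 0, move +1, go to p3
p3 | 110[1]0....   read 1 → write 0, move +1, go to p2
p2 | 1100[0]....   read 0 → write 1, move -1, go to p2
p2 | 110[0]1....   read 0 → write 1, move -1, go to p2
p2 | 11[0]11....   read 0 → write 1, move -1, go to p2
p2 | 1[1]111....   read 1 → write 0, move -1, go to p1
p1 | [1]0111....   read 1 → write ., move +1, go to p0
p0 | .[0]111....   read 0 → write 1, move +1, go to p0
p0 | .1[1]11....   read 1 → write 0, move +1, go to p3
p3 | .10[1]1....   read 1 → write 0, move +1, go to p2
p2 | .100[1]....   read 1 → write 0, move -1, go to p1
p1 | .10[0]0....   read 0 → write 1, move +1, go to p1
p1 | .101[0]....   read 0 → write 1, move +1, go to p1
p1 | .1011[.]...   read . → write 0, move +1, go to p4
p4 | .10110[.]..   read . → write 0, move +1, go to p0
p0 | .101100[.].   read . → write 1, move +1, go to p3
p3 | .1011001[.]
Cell 6 holds 0 when M halts.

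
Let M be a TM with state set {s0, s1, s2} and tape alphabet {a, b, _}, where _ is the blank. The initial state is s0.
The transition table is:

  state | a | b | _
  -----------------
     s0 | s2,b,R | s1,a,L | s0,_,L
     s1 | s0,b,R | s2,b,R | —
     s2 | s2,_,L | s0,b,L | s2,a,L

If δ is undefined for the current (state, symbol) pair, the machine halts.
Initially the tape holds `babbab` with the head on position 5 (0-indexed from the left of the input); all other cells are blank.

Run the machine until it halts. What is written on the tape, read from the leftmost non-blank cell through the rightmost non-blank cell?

ab_b_ba

s0 | _babba[b]_   read b → write a, move L, go to s1
s1 | _babb[a]a_   read a → write b, move R, go to s0
s0 | _babbb[a]_   read a → write b, move R, go to s2
s2 | _babbbb[_]   read _ → write a, move L, go to s2
s2 | _babbb[b]a   read b → write b, move L, go to s0
s0 | _babb[b]ba   read b → write a, move L, go to s1
s1 | _bab[b]aba   read b → write b, move R, go to s2
s2 | _babb[a]ba   read a → write _, move L, go to s2
s2 | _bab[b]_ba   read b → write b, move L, go to s0
s0 | _ba[b]b_ba   read b → write a, move L, go to s1
s1 | _b[a]ab_ba   read a → write b, move R, go to s0
s0 | _bb[a]b_ba   read a → write b, move R, go to s2
s2 | _bbb[b]_ba   read b → write b, move L, go to s0
s0 | _bb[b]b_ba   read b → write a, move L, go to s1
s1 | _b[b]ab_ba   read b → write b, move R, go to s2
s2 | _bb[a]b_ba   read a → write _, move L, go to s2
s2 | _b[b]_b_ba   read b → write b, move L, go to s0
s0 | _[b]b_b_ba   read b → write a, move L, go to s1
s1 | [_]ab_b_ba
The non-blank tape span at halt is ab_b_ba.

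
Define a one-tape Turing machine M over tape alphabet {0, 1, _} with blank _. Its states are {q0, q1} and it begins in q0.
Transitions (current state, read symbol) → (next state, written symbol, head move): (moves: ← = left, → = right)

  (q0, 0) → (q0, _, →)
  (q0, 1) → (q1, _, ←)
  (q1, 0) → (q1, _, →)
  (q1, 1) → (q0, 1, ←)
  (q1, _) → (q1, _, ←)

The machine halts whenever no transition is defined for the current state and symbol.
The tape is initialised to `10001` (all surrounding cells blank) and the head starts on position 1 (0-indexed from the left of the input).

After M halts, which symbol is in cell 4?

_

state=q0 head=1 tape=_1[0]001   (q0,0)→(q0,_,→)
state=q0 head=2 tape=_1_[0]01   (q0,0)→(q0,_,→)
state=q0 head=3 tape=_1__[0]1   (q0,0)→(q0,_,→)
state=q0 head=4 tape=_1___[1]   (q0,1)→(q1,_,←)
state=q1 head=3 tape=_1__[_]_   (q1,_)→(q1,_,←)
state=q1 head=2 tape=_1_[_]__   (q1,_)→(q1,_,←)
state=q1 head=1 tape=_1[_]___   (q1,_)→(q1,_,←)
state=q1 head=0 tape=_[1]____   (q1,1)→(q0,1,←)
state=q0 head=-1 tape=[_]1____
Cell 4 holds _ when M halts.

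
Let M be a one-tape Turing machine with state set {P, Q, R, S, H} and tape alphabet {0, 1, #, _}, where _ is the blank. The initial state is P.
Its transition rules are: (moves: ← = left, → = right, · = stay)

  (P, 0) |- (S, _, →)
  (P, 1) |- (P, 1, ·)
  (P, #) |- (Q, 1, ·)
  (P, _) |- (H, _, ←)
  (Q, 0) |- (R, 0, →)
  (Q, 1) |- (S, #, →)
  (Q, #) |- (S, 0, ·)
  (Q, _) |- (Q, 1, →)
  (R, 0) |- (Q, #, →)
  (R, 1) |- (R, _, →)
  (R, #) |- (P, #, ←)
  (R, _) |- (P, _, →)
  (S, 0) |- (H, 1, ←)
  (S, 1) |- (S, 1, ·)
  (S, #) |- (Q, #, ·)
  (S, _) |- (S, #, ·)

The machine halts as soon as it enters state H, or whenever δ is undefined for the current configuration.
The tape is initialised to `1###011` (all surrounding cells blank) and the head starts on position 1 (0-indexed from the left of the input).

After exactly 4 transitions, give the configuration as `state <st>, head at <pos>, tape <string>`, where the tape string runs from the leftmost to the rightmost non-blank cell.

state S, head at 2, tape 1#0#011

state=P head=1 tape=1[#]##011   (P,#)→(Q,1,·)
state=Q head=1 tape=1[1]##011   (Q,1)→(S,#,→)
state=S head=2 tape=1#[#]#011   (S,#)→(Q,#,·)
state=Q head=2 tape=1#[#]#011   (Q,#)→(S,0,·)
state=S head=2 tape=1#[0]#011
After 4 steps: state S, head at 2, tape 1#0#011.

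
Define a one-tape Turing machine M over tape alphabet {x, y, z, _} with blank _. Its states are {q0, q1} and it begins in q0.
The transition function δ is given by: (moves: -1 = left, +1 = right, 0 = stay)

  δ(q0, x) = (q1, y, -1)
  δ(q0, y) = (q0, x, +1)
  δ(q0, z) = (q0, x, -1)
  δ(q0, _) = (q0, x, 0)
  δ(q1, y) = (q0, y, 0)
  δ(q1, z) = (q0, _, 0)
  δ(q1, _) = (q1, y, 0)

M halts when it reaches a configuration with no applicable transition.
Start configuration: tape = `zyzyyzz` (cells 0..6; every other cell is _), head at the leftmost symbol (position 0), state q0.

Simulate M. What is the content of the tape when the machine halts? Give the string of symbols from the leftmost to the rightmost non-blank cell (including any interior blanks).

xxyyzyyzz

q0 | __[z]yzyyzz   read z → write x, move -1, go to q0
q0 | _[_]xyzyyzz   read _ → write x, move 0, go to q0
q0 | _[x]xyzyyzz   read x → write y, move -1, go to q1
q1 | [_]yxyzyyzz   read _ → write y, move 0, go to q1
q1 | [y]yxyzyyzz   read y → write y, move 0, go to q0
q0 | [y]yxyzyyzz   read y → write x, move +1, go to q0
q0 | x[y]xyzyyzz   read y → write x, move +1, go to q0
q0 | xx[x]yzyyzz   read x → write y, move -1, go to q1
q1 | x[x]yyzyyzz
The non-blank tape span at halt is xxyyzyyzz.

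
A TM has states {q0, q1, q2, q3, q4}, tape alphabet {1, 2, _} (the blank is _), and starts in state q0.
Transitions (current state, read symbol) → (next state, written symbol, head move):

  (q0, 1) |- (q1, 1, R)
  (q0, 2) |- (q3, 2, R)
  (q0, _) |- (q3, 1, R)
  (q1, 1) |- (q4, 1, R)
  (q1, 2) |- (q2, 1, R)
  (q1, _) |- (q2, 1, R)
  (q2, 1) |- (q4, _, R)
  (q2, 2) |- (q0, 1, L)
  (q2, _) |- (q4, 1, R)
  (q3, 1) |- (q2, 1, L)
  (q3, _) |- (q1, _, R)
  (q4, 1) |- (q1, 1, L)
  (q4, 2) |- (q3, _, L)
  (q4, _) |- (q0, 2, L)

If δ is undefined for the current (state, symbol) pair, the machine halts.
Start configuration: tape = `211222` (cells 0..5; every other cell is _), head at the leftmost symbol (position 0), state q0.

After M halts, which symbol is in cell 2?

_

state=q0 head=0 tape=_[2]11222   (q0,2)→(q3,2,R)
state=q3 head=1 tape=_2[1]1222   (q3,1)→(q2,1,L)
state=q2 head=0 tape=_[2]11222   (q2,2)→(q0,1,L)
state=q0 head=-1 tape=[_]111222   (q0,_)→(q3,1,R)
state=q3 head=0 tape=1[1]11222   (q3,1)→(q2,1,L)
state=q2 head=-1 tape=[1]111222   (q2,1)→(q4,_,R)
state=q4 head=0 tape=_[1]11222   (q4,1)→(q1,1,L)
state=q1 head=-1 tape=[_]111222   (q1,_)→(q2,1,R)
state=q2 head=0 tape=1[1]11222   (q2,1)→(q4,_,R)
state=q4 head=1 tape=1_[1]1222   (q4,1)→(q1,1,L)
state=q1 head=0 tape=1[_]11222   (q1,_)→(q2,1,R)
state=q2 head=1 tape=11[1]1222   (q2,1)→(q4,_,R)
state=q4 head=2 tape=11_[1]222   (q4,1)→(q1,1,L)
state=q1 head=1 tape=11[_]1222   (q1,_)→(q2,1,R)
state=q2 head=2 tape=111[1]222   (q2,1)→(q4,_,R)
state=q4 head=3 tape=111_[2]22   (q4,2)→(q3,_,L)
state=q3 head=2 tape=111[_]_22   (q3,_)→(q1,_,R)
state=q1 head=3 tape=111_[_]22   (q1,_)→(q2,1,R)
state=q2 head=4 tape=111_1[2]2   (q2,2)→(q0,1,L)
state=q0 head=3 tape=111_[1]12   (q0,1)→(q1,1,R)
state=q1 head=4 tape=111_1[1]2   (q1,1)→(q4,1,R)
state=q4 head=5 tape=111_11[2]   (q4,2)→(q3,_,L)
state=q3 head=4 tape=111_1[1]_   (q3,1)→(q2,1,L)
state=q2 head=3 tape=111_[1]1_   (q2,1)→(q4,_,R)
state=q4 head=4 tape=111__[1]_   (q4,1)→(q1,1,L)
state=q1 head=3 tape=111_[_]1_   (q1,_)→(q2,1,R)
state=q2 head=4 tape=111_1[1]_   (q2,1)→(q4,_,R)
state=q4 head=5 tape=111_1_[_]   (q4,_)→(q0,2,L)
state=q0 head=4 tape=111_1[_]2   (q0,_)→(q3,1,R)
state=q3 head=5 tape=111_11[2]
Cell 2 holds _ when M halts.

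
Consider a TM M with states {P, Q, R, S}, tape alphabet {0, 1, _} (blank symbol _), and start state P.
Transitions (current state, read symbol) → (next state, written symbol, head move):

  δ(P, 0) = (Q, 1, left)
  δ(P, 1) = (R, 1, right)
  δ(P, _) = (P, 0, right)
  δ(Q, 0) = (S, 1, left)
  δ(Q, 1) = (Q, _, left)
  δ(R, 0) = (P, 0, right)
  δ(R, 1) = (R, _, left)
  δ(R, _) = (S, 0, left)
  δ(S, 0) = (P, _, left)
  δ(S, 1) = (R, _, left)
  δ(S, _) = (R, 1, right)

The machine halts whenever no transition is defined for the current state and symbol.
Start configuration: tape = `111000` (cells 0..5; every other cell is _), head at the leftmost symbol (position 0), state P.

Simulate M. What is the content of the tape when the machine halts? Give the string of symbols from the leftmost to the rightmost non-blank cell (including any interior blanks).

1_11_11

P | ___[1]11000   read 1 → write 1, move right, go to R
R | ___1[1]1000   read 1 → write _, move left, go to R
R | ___[1]_1000   read 1 → write _, move left, go to R
R | __[_]__1000   read _ → write 0, move left, go to S
S | _[_]0__1000   read _ → write 1, move right, go to R
R | _1[0]__1000   read 0 → write 0, move right, go to P
P | _10[_]_1000   read _ → write 0, move right, go to P
P | _100[_]1000   read _ → write 0, move right, go to P
P | _1000[1]000   read 1 → write 1, move right, go to R
R | _10001[0]00   read 0 → write 0, move right, go to P
P | _100010[0]0   read 0 → write 1, move left, go to Q
Q | _10001[0]10   read 0 → write 1, move left, go to S
S | _1000[1]110   read 1 → write _, move left, go to R
R | _100[0]_110   read 0 → write 0, move right, go to P
P | _1000[_]110   read _ → write 0, move right, go to P
P | _10000[1]10   read 1 → write 1, move right, go to R
R | _100001[1]0   read 1 → write _, move left, go to R
R | _10000[1]_0   read 1 → write _, move left, go to R
R | _1000[0]__0   read 0 → write 0, move right, go to P
P | _10000[_]_0   read _ → write 0, move right, go to P
P | _100000[_]0   read _ → write 0, move right, go to P
P | _1000000[0]   read 0 → write 1, move left, go to Q
Q | _100000[0]1   read 0 → write 1, move left, go to S
S | _10000[0]11   read 0 → write _, move left, go to P
P | _1000[0]_11   read 0 → write 1, move left, go to Q
Q | _100[0]1_11   read 0 → write 1, move left, go to S
S | _10[0]11_11   read 0 → write _, move left, go to P
P | _1[0]_11_11   read 0 → write 1, move left, go to Q
Q | _[1]1_11_11   read 1 → write _, move left, go to Q
Q | [_]_1_11_11
The non-blank tape span at halt is 1_11_11.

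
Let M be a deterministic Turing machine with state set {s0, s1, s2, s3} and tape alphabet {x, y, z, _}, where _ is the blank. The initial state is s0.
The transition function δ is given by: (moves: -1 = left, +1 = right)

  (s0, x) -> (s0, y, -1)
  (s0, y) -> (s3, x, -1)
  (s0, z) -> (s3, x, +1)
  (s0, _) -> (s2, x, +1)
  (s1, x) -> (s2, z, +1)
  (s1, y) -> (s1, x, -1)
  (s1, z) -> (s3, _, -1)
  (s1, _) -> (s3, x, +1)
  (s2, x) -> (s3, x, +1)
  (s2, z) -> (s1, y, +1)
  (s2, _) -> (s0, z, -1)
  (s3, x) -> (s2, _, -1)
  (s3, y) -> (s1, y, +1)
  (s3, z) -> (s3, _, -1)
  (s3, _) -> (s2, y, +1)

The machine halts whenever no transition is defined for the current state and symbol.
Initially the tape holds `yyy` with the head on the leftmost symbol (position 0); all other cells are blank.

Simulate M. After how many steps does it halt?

s0 | _[y]yy____   read y → write x, move -1, go to s3
s3 | [_]xyy____   read _ → write y, move +1, go to s2
s2 | y[x]yy____   read x → write x, move +1, go to s3
s3 | yx[y]y____   read y → write y, move +1, go to s1
s1 | yxy[y]____   read y → write x, move -1, go to s1
s1 | yx[y]x____   read y → write x, move -1, go to s1
s1 | y[x]xx____   read x → write z, move +1, go to s2
s2 | yz[x]x____   read x → write x, move +1, go to s3
s3 | yzx[x]____   read x → write _, move -1, go to s2
s2 | yz[x]_____   read x → write x, move +1, go to s3
s3 | yzx[_]____   read _ → write y, move +1, go to s2
s2 | yzxy[_]___   read _ → write z, move -1, go to s0
s0 | yzx[y]z___   read y → write x, move -1, go to s3
s3 | yz[x]xz___   read x → write _, move -1, go to s2
s2 | y[z]_xz___   read z → write y, move +1, go to s1
s1 | yy[_]xz___   read _ → write x, move +1, go to s3
s3 | yyx[x]z___   read x → write _, move -1, go to s2
s2 | yy[x]_z___   read x → write x, move +1, go to s3
s3 | yyx[_]z___   read _ → write y, move +1, go to s2
s2 | yyxy[z]___   read z → write y, move +1, go to s1
s1 | yyxyy[_]__   read _ → write x, move +1, go to s3
s3 | yyxyyx[_]_   read _ → write y, move +1, go to s2
s2 | yyxyyxy[_]   read _ → write z, move -1, go to s0
s0 | yyxyyx[y]z   read y → write x, move -1, go to s3
s3 | yyxyy[x]xz   read x → write _, move -1, go to s2
s2 | yyxy[y]_xz
M halts after 25 transitions.

25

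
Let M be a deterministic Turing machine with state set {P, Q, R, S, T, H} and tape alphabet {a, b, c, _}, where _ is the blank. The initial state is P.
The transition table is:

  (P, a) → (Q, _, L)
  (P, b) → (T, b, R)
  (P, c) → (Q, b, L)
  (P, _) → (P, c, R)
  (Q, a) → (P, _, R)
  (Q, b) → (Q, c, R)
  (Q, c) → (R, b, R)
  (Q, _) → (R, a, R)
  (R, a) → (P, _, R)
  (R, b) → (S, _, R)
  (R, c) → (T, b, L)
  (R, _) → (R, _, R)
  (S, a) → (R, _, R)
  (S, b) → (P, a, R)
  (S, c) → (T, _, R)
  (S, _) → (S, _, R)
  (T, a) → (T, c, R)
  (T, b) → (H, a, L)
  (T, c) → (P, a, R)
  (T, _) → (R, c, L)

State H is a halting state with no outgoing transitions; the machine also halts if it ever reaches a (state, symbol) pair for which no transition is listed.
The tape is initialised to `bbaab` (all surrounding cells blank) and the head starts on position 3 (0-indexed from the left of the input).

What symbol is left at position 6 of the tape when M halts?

b

state=P head=3 tape=bba[a]b__   (P,a)→(Q,_,L)
state=Q head=2 tape=bb[a]_b__   (Q,a)→(P,_,R)
state=P head=3 tape=bb_[_]b__   (P,_)→(P,c,R)
state=P head=4 tape=bb_c[b]__   (P,b)→(T,b,R)
state=T head=5 tape=bb_cb[_]_   (T,_)→(R,c,L)
state=R head=4 tape=bb_c[b]c_   (R,b)→(S,_,R)
state=S head=5 tape=bb_c_[c]_   (S,c)→(T,_,R)
state=T head=6 tape=bb_c__[_]   (T,_)→(R,c,L)
state=R head=5 tape=bb_c_[_]c   (R,_)→(R,_,R)
state=R head=6 tape=bb_c__[c]   (R,c)→(T,b,L)
state=T head=5 tape=bb_c_[_]b   (T,_)→(R,c,L)
state=R head=4 tape=bb_c[_]cb   (R,_)→(R,_,R)
state=R head=5 tape=bb_c_[c]b   (R,c)→(T,b,L)
state=T head=4 tape=bb_c[_]bb   (T,_)→(R,c,L)
state=R head=3 tape=bb_[c]cbb   (R,c)→(T,b,L)
state=T head=2 tape=bb[_]bcbb   (T,_)→(R,c,L)
state=R head=1 tape=b[b]cbcbb   (R,b)→(S,_,R)
state=S head=2 tape=b_[c]bcbb   (S,c)→(T,_,R)
state=T head=3 tape=b__[b]cbb   (T,b)→(H,a,L)
state=H head=2 tape=b_[_]acbb
Cell 6 holds b when M halts.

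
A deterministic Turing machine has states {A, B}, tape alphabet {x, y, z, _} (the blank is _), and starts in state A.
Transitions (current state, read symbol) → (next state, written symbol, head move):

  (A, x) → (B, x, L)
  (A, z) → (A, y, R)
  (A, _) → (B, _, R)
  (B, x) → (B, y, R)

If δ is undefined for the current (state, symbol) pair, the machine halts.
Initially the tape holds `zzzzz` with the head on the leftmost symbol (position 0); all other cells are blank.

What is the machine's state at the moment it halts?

state=A head=0 tape=[z]zzzz__   (A,z)→(A,y,R)
state=A head=1 tape=y[z]zzz__   (A,z)→(A,y,R)
state=A head=2 tape=yy[z]zz__   (A,z)→(A,y,R)
state=A head=3 tape=yyy[z]z__   (A,z)→(A,y,R)
state=A head=4 tape=yyyy[z]__   (A,z)→(A,y,R)
state=A head=5 tape=yyyyy[_]_   (A,_)→(B,_,R)
state=B head=6 tape=yyyyy_[_]
No transition is defined for (B, _); M halts in state B.

B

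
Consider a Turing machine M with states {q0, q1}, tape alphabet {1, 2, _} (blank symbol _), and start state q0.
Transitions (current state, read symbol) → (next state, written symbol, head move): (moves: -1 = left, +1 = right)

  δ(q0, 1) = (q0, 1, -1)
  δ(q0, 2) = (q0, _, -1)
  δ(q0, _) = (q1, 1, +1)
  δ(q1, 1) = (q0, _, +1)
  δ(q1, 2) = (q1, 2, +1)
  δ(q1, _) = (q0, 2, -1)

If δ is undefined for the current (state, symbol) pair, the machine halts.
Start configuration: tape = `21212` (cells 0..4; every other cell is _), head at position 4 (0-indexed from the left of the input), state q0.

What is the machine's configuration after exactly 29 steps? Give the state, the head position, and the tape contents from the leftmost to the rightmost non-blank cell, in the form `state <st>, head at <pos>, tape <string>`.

q0 | ____2121[2]   read 2 → write _, move -1, go to q0
q0 | ____212[1]_   read 1 → write 1, move -1, go to q0
q0 | ____21[2]1_   read 2 → write _, move -1, go to q0
q0 | ____2[1]_1_   read 1 → write 1, move -1, go to q0
q0 | ____[2]1_1_   read 2 → write _, move -1, go to q0
q0 | ___[_]_1_1_   read _ → write 1, move +1, go to q1
q1 | ___1[_]1_1_   read _ → write 2, move -1, go to q0
q0 | ___[1]21_1_   read 1 → write 1, move -1, go to q0
q0 | __[_]121_1_   read _ → write 1, move +1, go to q1
q1 | __1[1]21_1_   read 1 → write _, move +1, go to q0
q0 | __1_[2]1_1_   read 2 → write _, move -1, go to q0
q0 | __1[_]_1_1_   read _ → write 1, move +1, go to q1
q1 | __11[_]1_1_   read _ → write 2, move -1, go to q0
q0 | __1[1]21_1_   read 1 → write 1, move -1, go to q0
q0 | __[1]121_1_   read 1 → write 1, move -1, go to q0
q0 | _[_]1121_1_   read _ → write 1, move +1, go to q1
q1 | _1[1]121_1_   read 1 → write _, move +1, go to q0
q0 | _1_[1]21_1_   read 1 → write 1, move -1, go to q0
q0 | _1[_]121_1_   read _ → write 1, move +1, go to q1
q1 | _11[1]21_1_   read 1 → write _, move +1, go to q0
q0 | _11_[2]1_1_   read 2 → write _, move -1, go to q0
q0 | _11[_]_1_1_   read _ → write 1, move +1, go to q1
q1 | _111[_]1_1_   read _ → write 2, move -1, go to q0
q0 | _11[1]21_1_   read 1 → write 1, move -1, go to q0
q0 | _1[1]121_1_   read 1 → write 1, move -1, go to q0
q0 | _[1]1121_1_   read 1 → write 1, move -1, go to q0
q0 | [_]11121_1_   read _ → write 1, move +1, go to q1
q1 | 1[1]1121_1_   read 1 → write _, move +1, go to q0
q0 | 1_[1]121_1_   read 1 → write 1, move -1, go to q0
q0 | 1[_]1121_1_
After 29 steps: state q0, head at -3, tape 1_1121_1.

state q0, head at -3, tape 1_1121_1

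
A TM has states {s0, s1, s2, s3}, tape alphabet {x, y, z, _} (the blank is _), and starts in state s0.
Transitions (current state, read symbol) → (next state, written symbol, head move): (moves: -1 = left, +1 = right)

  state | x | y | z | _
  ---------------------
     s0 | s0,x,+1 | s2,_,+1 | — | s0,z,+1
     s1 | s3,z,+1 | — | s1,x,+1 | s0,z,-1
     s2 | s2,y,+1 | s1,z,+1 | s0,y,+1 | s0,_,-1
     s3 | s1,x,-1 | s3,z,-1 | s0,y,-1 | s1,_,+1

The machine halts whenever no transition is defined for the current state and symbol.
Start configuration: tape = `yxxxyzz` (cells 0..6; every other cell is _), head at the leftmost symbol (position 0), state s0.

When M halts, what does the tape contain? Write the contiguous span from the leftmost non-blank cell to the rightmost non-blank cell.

s0 | [y]xxxyzz_   read y → write _, move +1, go to s2
s2 | _[x]xxyzz_   read x → write y, move +1, go to s2
s2 | _y[x]xyzz_   read x → write y, move +1, go to s2
s2 | _yy[x]yzz_   read x → write y, move +1, go to s2
s2 | _yyy[y]zz_   read y → write z, move +1, go to s1
s1 | _yyyz[z]z_   read z → write x, move +1, go to s1
s1 | _yyyzx[z]_   read z → write x, move +1, go to s1
s1 | _yyyzxx[_]   read _ → write z, move -1, go to s0
s0 | _yyyzx[x]z   read x → write x, move +1, go to s0
s0 | _yyyzxx[z]
The non-blank tape span at halt is yyyzxxz.

yyyzxxz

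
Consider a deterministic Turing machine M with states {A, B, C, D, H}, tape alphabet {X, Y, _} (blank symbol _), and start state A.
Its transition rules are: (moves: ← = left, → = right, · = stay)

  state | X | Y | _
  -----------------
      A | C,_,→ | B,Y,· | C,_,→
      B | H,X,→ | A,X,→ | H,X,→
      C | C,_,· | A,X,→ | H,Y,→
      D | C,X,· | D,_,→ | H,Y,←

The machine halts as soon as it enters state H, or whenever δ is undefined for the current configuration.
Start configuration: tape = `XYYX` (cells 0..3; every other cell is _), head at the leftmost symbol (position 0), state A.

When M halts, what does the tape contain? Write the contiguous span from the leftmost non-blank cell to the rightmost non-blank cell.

state=A head=0 tape=[X]YYX__   (A,X)→(C,_,→)
state=C head=1 tape=_[Y]YX__   (C,Y)→(A,X,→)
state=A head=2 tape=_X[Y]X__   (A,Y)→(B,Y,·)
state=B head=2 tape=_X[Y]X__   (B,Y)→(A,X,→)
state=A head=3 tape=_XX[X]__   (A,X)→(C,_,→)
state=C head=4 tape=_XX_[_]_   (C,_)→(H,Y,→)
state=H head=5 tape=_XX_Y[_]
The non-blank tape span at halt is XX_Y.

XX_Y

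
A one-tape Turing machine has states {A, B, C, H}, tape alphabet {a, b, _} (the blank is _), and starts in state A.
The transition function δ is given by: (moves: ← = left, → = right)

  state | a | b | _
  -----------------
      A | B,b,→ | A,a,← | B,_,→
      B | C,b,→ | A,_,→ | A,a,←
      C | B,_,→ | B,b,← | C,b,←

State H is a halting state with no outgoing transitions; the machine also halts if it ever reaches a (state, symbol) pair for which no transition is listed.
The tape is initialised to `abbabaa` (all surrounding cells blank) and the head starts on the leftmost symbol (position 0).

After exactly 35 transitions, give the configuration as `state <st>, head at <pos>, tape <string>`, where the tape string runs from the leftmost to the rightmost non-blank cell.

A | [a]bbabaa___   read a → write b, move →, go to B
B | b[b]babaa___   read b → write _, move →, go to A
A | b_[b]abaa___   read b → write a, move ←, go to A
A | b[_]aabaa___   read _ → write _, move →, go to B
B | b_[a]abaa___   read a → write b, move →, go to C
C | b_b[a]baa___   read a → write _, move →, go to B
B | b_b_[b]aa___   read b → write _, move →, go to A
A | b_b__[a]a___   read a → write b, move →, go to B
B | b_b__b[a]___   read a → write b, move →, go to C
C | b_b__bb[_]__   read _ → write b, move ←, go to C
C | b_b__b[b]b__   read b → write b, move ←, go to B
B | b_b__[b]bb__   read b → write _, move →, go to A
A | b_b___[b]b__   read b → write a, move ←, go to A
A | b_b__[_]ab__   read _ → write _, move →, go to B
B | b_b___[a]b__   read a → write b, move →, go to C
C | b_b___b[b]__   read b → write b, move ←, go to B
B | b_b___[b]b__   read b → write _, move →, go to A
A | b_b____[b]__   read b → write a, move ←, go to A
A | b_b___[_]a__   read _ → write _, move →, go to B
B | b_b____[a]__   read a → write b, move →, go to C
C | b_b____b[_]_   read _ → write b, move ←, go to C
C | b_b____[b]b_   read b → write b, move ←, go to B
B | b_b___[_]bb_   read _ → write a, move ←, go to A
A | b_b__[_]abb_   read _ → write _, move →, go to B
B | b_b___[a]bb_   read a → write b, move →, go to C
C | b_b___b[b]b_   read b → write b, move ←, go to B
B | b_b___[b]bb_   read b → write _, move →, go to A
A | b_b____[b]b_   read b → write a, move ←, go to A
A | b_b___[_]ab_   read _ → write _, move →, go to B
B | b_b____[a]b_   read a → write b, move →, go to C
C | b_b____b[b]_   read b → write b, move ←, go to B
B | b_b____[b]b_   read b → write _, move →, go to A
A | b_b_____[b]_   read b → write a, move ←, go to A
A | b_b____[_]a_   read _ → write _, move →, go to B
B | b_b_____[a]_   read a → write b, move →, go to C
C | b_b_____b[_]
After 35 steps: state C, head at 9, tape b_b_____b.

state C, head at 9, tape b_b_____b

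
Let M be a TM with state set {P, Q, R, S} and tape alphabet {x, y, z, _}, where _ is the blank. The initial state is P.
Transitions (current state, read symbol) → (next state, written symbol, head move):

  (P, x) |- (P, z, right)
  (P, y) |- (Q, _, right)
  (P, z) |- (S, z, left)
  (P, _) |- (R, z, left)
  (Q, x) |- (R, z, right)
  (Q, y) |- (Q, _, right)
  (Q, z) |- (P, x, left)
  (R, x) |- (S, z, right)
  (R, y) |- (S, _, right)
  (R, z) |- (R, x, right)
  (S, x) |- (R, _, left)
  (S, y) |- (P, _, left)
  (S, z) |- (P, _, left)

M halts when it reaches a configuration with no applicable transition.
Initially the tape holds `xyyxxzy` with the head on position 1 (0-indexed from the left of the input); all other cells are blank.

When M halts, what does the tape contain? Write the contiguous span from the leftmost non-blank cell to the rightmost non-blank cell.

x_z_z_y

P | x[y]yxxzy   read y → write _, move right, go to Q
Q | x_[y]xxzy   read y → write _, move right, go to Q
Q | x__[x]xzy   read x → write z, move right, go to R
R | x__z[x]zy   read x → write z, move right, go to S
S | x__zz[z]y   read z → write _, move left, go to P
P | x__z[z]_y   read z → write z, move left, go to S
S | x__[z]z_y   read z → write _, move left, go to P
P | x_[_]_z_y   read _ → write z, move left, go to R
R | x[_]z_z_y
The non-blank tape span at halt is x_z_z_y.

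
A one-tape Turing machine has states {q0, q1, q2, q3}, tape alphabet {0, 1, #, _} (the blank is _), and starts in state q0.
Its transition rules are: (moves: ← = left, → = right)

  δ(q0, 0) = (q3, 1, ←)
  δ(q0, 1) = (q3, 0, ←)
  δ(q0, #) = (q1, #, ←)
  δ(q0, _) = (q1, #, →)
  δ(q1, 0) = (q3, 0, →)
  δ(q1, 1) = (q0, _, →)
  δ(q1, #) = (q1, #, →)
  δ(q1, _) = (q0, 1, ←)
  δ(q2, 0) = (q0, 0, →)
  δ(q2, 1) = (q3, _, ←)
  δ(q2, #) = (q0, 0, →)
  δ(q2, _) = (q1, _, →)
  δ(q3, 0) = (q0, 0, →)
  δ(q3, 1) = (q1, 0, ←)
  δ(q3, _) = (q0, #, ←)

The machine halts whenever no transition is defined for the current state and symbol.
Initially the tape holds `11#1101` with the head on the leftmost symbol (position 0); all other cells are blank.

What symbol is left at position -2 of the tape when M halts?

q0 | __[1]1#1101   read 1 → write 0, move ←, go to q3
q3 | _[_]01#1101   read _ → write #, move ←, go to q0
q0 | [_]#01#1101   read _ → write #, move →, go to q1
q1 | #[#]01#1101   read # → write #, move →, go to q1
q1 | ##[0]1#1101   read 0 → write 0, move →, go to q3
q3 | ##0[1]#1101   read 1 → write 0, move ←, go to q1
q1 | ##[0]0#1101   read 0 → write 0, move →, go to q3
q3 | ##0[0]#1101   read 0 → write 0, move →, go to q0
q0 | ##00[#]1101   read # → write #, move ←, go to q1
q1 | ##0[0]#1101   read 0 → write 0, move →, go to q3
q3 | ##00[#]1101
Cell -2 holds # when M halts.

#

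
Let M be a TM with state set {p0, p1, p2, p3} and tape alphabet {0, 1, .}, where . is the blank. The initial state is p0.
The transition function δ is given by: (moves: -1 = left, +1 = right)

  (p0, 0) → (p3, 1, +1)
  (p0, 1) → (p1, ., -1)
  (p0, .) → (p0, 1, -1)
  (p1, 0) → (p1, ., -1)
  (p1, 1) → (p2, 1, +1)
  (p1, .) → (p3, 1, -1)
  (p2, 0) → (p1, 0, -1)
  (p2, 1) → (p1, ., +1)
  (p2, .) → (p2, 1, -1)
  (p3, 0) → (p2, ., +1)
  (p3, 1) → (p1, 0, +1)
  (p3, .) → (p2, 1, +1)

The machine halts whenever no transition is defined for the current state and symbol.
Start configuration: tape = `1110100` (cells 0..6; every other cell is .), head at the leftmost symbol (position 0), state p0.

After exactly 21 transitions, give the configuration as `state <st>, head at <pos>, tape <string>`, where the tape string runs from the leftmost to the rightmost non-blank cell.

state p2, head at 5, tape 11.0.01.0

state=p0 head=0 tape=..[1]110100   (p0,1)→(p1,.,-1)
state=p1 head=-1 tape=.[.].110100   (p1,.)→(p3,1,-1)
state=p3 head=-2 tape=[.]1.110100   (p3,.)→(p2,1,+1)
state=p2 head=-1 tape=1[1].110100   (p2,1)→(p1,.,+1)
state=p1 head=0 tape=1.[.]110100   (p1,.)→(p3,1,-1)
state=p3 head=-1 tape=1[.]1110100   (p3,.)→(p2,1,+1)
state=p2 head=0 tape=11[1]110100   (p2,1)→(p1,.,+1)
state=p1 head=1 tape=11.[1]10100   (p1,1)→(p2,1,+1)
state=p2 head=2 tape=11.1[1]0100   (p2,1)→(p1,.,+1)
state=p1 head=3 tape=11.1.[0]100   (p1,0)→(p1,.,-1)
state=p1 head=2 tape=11.1[.].100   (p1,.)→(p3,1,-1)
state=p3 head=1 tape=11.[1]1.100   (p3,1)→(p1,0,+1)
state=p1 head=2 tape=11.0[1].100   (p1,1)→(p2,1,+1)
state=p2 head=3 tape=11.01[.]100   (p2,.)→(p2,1,-1)
state=p2 head=2 tape=11.0[1]1100   (p2,1)→(p1,.,+1)
state=p1 head=3 tape=11.0.[1]100   (p1,1)→(p2,1,+1)
state=p2 head=4 tape=11.0.1[1]00   (p2,1)→(p1,.,+1)
state=p1 head=5 tape=11.0.1.[0]0   (p1,0)→(p1,.,-1)
state=p1 head=4 tape=11.0.1[.].0   (p1,.)→(p3,1,-1)
state=p3 head=3 tape=11.0.[1]1.0   (p3,1)→(p1,0,+1)
state=p1 head=4 tape=11.0.0[1].0   (p1,1)→(p2,1,+1)
state=p2 head=5 tape=11.0.01[.]0
After 21 steps: state p2, head at 5, tape 11.0.01.0.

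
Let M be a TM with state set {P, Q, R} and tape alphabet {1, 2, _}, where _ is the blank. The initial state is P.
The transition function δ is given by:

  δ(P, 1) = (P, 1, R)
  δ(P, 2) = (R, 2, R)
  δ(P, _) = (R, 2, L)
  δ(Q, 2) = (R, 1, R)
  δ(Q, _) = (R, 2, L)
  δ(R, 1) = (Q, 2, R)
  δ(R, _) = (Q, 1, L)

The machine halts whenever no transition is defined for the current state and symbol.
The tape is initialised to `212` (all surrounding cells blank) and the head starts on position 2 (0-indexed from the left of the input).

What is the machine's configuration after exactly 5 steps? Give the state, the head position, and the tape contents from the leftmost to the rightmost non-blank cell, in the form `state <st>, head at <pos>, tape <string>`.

state=P head=2 tape=21[2]__   (P,2)→(R,2,R)
state=R head=3 tape=212[_]_   (R,_)→(Q,1,L)
state=Q head=2 tape=21[2]1_   (Q,2)→(R,1,R)
state=R head=3 tape=211[1]_   (R,1)→(Q,2,R)
state=Q head=4 tape=2112[_]   (Q,_)→(R,2,L)
state=R head=3 tape=211[2]2
After 5 steps: state R, head at 3, tape 21122.

state R, head at 3, tape 21122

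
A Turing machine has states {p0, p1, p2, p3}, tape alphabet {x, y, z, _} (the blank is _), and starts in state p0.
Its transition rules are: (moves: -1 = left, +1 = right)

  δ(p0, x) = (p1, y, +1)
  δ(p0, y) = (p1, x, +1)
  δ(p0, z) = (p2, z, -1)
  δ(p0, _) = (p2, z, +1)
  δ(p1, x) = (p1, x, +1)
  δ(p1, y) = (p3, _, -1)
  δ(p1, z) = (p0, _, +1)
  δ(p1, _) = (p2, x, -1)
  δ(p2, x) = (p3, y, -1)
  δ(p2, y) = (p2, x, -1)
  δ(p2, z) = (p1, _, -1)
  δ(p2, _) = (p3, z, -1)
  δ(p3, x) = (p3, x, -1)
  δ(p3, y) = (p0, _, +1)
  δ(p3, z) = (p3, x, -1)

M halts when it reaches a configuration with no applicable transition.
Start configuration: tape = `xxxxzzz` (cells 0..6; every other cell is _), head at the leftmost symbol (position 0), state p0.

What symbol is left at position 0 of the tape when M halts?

state=p0 head=0 tape=[x]xxxzzz   (p0,x)→(p1,y,+1)
state=p1 head=1 tape=y[x]xxzzz   (p1,x)→(p1,x,+1)
state=p1 head=2 tape=yx[x]xzzz   (p1,x)→(p1,x,+1)
state=p1 head=3 tape=yxx[x]zzz   (p1,x)→(p1,x,+1)
state=p1 head=4 tape=yxxx[z]zz   (p1,z)→(p0,_,+1)
state=p0 head=5 tape=yxxx_[z]z   (p0,z)→(p2,z,-1)
state=p2 head=4 tape=yxxx[_]zz   (p2,_)→(p3,z,-1)
state=p3 head=3 tape=yxx[x]zzz   (p3,x)→(p3,x,-1)
state=p3 head=2 tape=yx[x]xzzz   (p3,x)→(p3,x,-1)
state=p3 head=1 tape=y[x]xxzzz   (p3,x)→(p3,x,-1)
state=p3 head=0 tape=[y]xxxzzz   (p3,y)→(p0,_,+1)
state=p0 head=1 tape=_[x]xxzzz   (p0,x)→(p1,y,+1)
state=p1 head=2 tape=_y[x]xzzz   (p1,x)→(p1,x,+1)
state=p1 head=3 tape=_yx[x]zzz   (p1,x)→(p1,x,+1)
state=p1 head=4 tape=_yxx[z]zz   (p1,z)→(p0,_,+1)
state=p0 head=5 tape=_yxx_[z]z   (p0,z)→(p2,z,-1)
state=p2 head=4 tape=_yxx[_]zz   (p2,_)→(p3,z,-1)
state=p3 head=3 tape=_yx[x]zzz   (p3,x)→(p3,x,-1)
state=p3 head=2 tape=_y[x]xzzz   (p3,x)→(p3,x,-1)
state=p3 head=1 tape=_[y]xxzzz   (p3,y)→(p0,_,+1)
state=p0 head=2 tape=__[x]xzzz   (p0,x)→(p1,y,+1)
state=p1 head=3 tape=__y[x]zzz   (p1,x)→(p1,x,+1)
state=p1 head=4 tape=__yx[z]zz   (p1,z)→(p0,_,+1)
state=p0 head=5 tape=__yx_[z]z   (p0,z)→(p2,z,-1)
state=p2 head=4 tape=__yx[_]zz   (p2,_)→(p3,z,-1)
state=p3 head=3 tape=__y[x]zzz   (p3,x)→(p3,x,-1)
state=p3 head=2 tape=__[y]xzzz   (p3,y)→(p0,_,+1)
state=p0 head=3 tape=___[x]zzz   (p0,x)→(p1,y,+1)
state=p1 head=4 tape=___y[z]zz   (p1,z)→(p0,_,+1)
state=p0 head=5 tape=___y_[z]z   (p0,z)→(p2,z,-1)
state=p2 head=4 tape=___y[_]zz   (p2,_)→(p3,z,-1)
state=p3 head=3 tape=___[y]zzz   (p3,y)→(p0,_,+1)
state=p0 head=4 tape=____[z]zz   (p0,z)→(p2,z,-1)
state=p2 head=3 tape=___[_]zzz   (p2,_)→(p3,z,-1)
state=p3 head=2 tape=__[_]zzzz
Cell 0 holds _ when M halts.

_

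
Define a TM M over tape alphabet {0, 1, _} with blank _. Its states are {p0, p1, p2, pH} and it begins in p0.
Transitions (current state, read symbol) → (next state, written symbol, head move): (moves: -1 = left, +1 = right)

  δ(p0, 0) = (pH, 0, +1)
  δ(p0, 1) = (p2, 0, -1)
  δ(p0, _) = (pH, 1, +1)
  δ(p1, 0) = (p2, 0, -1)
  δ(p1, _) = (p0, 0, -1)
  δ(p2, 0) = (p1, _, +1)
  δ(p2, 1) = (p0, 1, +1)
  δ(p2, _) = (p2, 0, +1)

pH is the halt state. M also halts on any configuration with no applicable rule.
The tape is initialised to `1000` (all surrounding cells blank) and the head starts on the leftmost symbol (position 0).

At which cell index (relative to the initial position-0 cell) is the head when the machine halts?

p0 | _[1]000_   read 1 → write 0, move -1, go to p2
p2 | [_]0000_   read _ → write 0, move +1, go to p2
p2 | 0[0]000_   read 0 → write _, move +1, go to p1
p1 | 0_[0]00_   read 0 → write 0, move -1, go to p2
p2 | 0[_]000_   read _ → write 0, move +1, go to p2
p2 | 00[0]00_   read 0 → write _, move +1, go to p1
p1 | 00_[0]0_   read 0 → write 0, move -1, go to p2
p2 | 00[_]00_   read _ → write 0, move +1, go to p2
p2 | 000[0]0_   read 0 → write _, move +1, go to p1
p1 | 000_[0]_   read 0 → write 0, move -1, go to p2
p2 | 000[_]0_   read _ → write 0, move +1, go to p2
p2 | 0000[0]_   read 0 → write _, move +1, go to p1
p1 | 0000_[_]   read _ → write 0, move -1, go to p0
p0 | 0000[_]0   read _ → write 1, move +1, go to pH
pH | 00001[0]
At halt the head is at cell 4.

4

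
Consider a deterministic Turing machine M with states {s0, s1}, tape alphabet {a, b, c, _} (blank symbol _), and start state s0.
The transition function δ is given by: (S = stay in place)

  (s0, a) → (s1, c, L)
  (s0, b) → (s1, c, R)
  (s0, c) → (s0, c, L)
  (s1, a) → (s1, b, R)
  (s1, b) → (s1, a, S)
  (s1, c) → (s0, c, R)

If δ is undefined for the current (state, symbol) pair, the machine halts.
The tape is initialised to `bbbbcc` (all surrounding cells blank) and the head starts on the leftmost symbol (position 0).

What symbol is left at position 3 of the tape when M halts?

s0 | _[b]bbbcc   read b → write c, move R, go to s1
s1 | _c[b]bbcc   read b → write a, move S, go to s1
s1 | _c[a]bbcc   read a → write b, move R, go to s1
s1 | _cb[b]bcc   read b → write a, move S, go to s1
s1 | _cb[a]bcc   read a → write b, move R, go to s1
s1 | _cbb[b]cc   read b → write a, move S, go to s1
s1 | _cbb[a]cc   read a → write b, move R, go to s1
s1 | _cbbb[c]c   read c → write c, move R, go to s0
s0 | _cbbbc[c]   read c → write c, move L, go to s0
s0 | _cbbb[c]c   read c → write c, move L, go to s0
s0 | _cbb[b]cc   read b → write c, move R, go to s1
s1 | _cbbc[c]c   read c → write c, move R, go to s0
s0 | _cbbcc[c]   read c → write c, move L, go to s0
s0 | _cbbc[c]c   read c → write c, move L, go to s0
s0 | _cbb[c]cc   read c → write c, move L, go to s0
s0 | _cb[b]ccc   read b → write c, move R, go to s1
s1 | _cbc[c]cc   read c → write c, move R, go to s0
s0 | _cbcc[c]c   read c → write c, move L, go to s0
s0 | _cbc[c]cc   read c → write c, move L, go to s0
s0 | _cb[c]ccc   read c → write c, move L, go to s0
s0 | _c[b]cccc   read b → write c, move R, go to s1
s1 | _cc[c]ccc   read c → write c, move R, go to s0
s0 | _ccc[c]cc   read c → write c, move L, go to s0
s0 | _cc[c]ccc   read c → write c, move L, go to s0
s0 | _c[c]cccc   read c → write c, move L, go to s0
s0 | _[c]ccccc   read c → write c, move L, go to s0
s0 | [_]cccccc
Cell 3 holds c when M halts.

c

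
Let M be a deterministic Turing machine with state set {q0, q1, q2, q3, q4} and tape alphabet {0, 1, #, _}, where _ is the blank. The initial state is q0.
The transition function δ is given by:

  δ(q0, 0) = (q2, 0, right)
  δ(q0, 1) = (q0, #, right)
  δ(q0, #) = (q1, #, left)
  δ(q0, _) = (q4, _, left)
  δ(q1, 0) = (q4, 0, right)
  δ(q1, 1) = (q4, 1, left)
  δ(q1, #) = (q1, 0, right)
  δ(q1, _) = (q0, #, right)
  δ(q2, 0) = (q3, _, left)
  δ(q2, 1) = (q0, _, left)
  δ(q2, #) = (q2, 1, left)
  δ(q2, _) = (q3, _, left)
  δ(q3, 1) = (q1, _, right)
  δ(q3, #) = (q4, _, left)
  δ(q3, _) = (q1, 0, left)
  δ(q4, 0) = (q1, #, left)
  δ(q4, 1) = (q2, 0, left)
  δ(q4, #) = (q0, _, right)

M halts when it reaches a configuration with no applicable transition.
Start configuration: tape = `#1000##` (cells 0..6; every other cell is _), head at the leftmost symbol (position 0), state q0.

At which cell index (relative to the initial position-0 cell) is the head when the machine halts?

state=q0 head=0 tape=_[#]1000##   (q0,#)→(q1,#,left)
state=q1 head=-1 tape=[_]#1000##   (q1,_)→(q0,#,right)
state=q0 head=0 tape=#[#]1000##   (q0,#)→(q1,#,left)
state=q1 head=-1 tape=[#]#1000##   (q1,#)→(q1,0,right)
state=q1 head=0 tape=0[#]1000##   (q1,#)→(q1,0,right)
state=q1 head=1 tape=00[1]000##   (q1,1)→(q4,1,left)
state=q4 head=0 tape=0[0]1000##   (q4,0)→(q1,#,left)
state=q1 head=-1 tape=[0]#1000##   (q1,0)→(q4,0,right)
state=q4 head=0 tape=0[#]1000##   (q4,#)→(q0,_,right)
state=q0 head=1 tape=0_[1]000##   (q0,1)→(q0,#,right)
state=q0 head=2 tape=0_#[0]00##   (q0,0)→(q2,0,right)
state=q2 head=3 tape=0_#0[0]0##   (q2,0)→(q3,_,left)
state=q3 head=2 tape=0_#[0]_0##
At halt the head is at cell 2.

2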